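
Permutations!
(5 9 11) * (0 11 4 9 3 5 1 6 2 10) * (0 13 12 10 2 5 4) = (0 11 1 6 5 3 4 9)(10 13 12) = [11, 6, 2, 4, 9, 3, 5, 7, 8, 0, 13, 1, 10, 12]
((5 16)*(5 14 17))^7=(5 17 14 16)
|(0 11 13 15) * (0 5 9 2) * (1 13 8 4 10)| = 11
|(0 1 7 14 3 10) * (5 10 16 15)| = |(0 1 7 14 3 16 15 5 10)| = 9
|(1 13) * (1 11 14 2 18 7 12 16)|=|(1 13 11 14 2 18 7 12 16)|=9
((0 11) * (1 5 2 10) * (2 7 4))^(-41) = (0 11)(1 5 7 4 2 10)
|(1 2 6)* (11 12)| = 6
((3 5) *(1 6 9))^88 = (1 6 9)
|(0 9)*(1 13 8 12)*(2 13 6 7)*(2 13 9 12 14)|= 10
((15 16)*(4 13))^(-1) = (4 13)(15 16)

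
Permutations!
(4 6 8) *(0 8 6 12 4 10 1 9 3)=(0 8 10 1 9 3)(4 12)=[8, 9, 2, 0, 12, 5, 6, 7, 10, 3, 1, 11, 4]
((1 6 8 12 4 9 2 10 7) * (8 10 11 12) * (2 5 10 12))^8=((1 6 12 4 9 5 10 7)(2 11))^8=(12)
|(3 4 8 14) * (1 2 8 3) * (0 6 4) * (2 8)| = 12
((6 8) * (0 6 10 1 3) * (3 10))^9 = (0 6 8 3)(1 10)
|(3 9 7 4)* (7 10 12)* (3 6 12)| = |(3 9 10)(4 6 12 7)| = 12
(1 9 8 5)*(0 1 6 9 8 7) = [1, 8, 2, 3, 4, 6, 9, 0, 5, 7] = (0 1 8 5 6 9 7)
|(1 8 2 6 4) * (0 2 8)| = 5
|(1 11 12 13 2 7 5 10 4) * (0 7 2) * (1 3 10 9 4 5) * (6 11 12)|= |(0 7 1 12 13)(3 10 5 9 4)(6 11)|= 10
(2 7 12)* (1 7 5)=(1 7 12 2 5)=[0, 7, 5, 3, 4, 1, 6, 12, 8, 9, 10, 11, 2]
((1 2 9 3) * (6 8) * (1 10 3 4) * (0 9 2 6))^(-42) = ((0 9 4 1 6 8)(3 10))^(-42) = (10)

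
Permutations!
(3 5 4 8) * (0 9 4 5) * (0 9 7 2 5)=(0 7 2 5)(3 9 4 8)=[7, 1, 5, 9, 8, 0, 6, 2, 3, 4]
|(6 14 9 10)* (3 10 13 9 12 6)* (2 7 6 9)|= |(2 7 6 14 12 9 13)(3 10)|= 14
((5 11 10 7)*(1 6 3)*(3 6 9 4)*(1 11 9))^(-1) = ((3 11 10 7 5 9 4))^(-1) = (3 4 9 5 7 10 11)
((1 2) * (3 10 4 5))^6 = ((1 2)(3 10 4 5))^6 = (3 4)(5 10)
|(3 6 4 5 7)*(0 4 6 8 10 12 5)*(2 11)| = 6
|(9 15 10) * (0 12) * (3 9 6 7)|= 6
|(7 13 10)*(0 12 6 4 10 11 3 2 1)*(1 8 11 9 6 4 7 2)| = 36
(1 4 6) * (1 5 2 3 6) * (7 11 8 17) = (1 4)(2 3 6 5)(7 11 8 17) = [0, 4, 3, 6, 1, 2, 5, 11, 17, 9, 10, 8, 12, 13, 14, 15, 16, 7]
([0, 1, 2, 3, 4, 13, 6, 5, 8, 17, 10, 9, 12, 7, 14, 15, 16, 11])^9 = (17)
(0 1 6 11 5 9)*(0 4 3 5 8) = (0 1 6 11 8)(3 5 9 4) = [1, 6, 2, 5, 3, 9, 11, 7, 0, 4, 10, 8]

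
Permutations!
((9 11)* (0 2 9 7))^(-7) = (0 11 2 7 9)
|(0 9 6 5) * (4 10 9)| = 6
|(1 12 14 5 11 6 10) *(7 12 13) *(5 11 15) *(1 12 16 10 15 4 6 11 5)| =11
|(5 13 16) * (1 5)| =|(1 5 13 16)| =4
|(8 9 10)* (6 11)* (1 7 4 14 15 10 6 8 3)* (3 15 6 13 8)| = |(1 7 4 14 6 11 3)(8 9 13)(10 15)| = 42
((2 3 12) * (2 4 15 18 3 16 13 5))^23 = ((2 16 13 5)(3 12 4 15 18))^23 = (2 5 13 16)(3 15 12 18 4)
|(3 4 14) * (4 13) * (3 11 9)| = 6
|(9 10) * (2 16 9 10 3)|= 4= |(2 16 9 3)|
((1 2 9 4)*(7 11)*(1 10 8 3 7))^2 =(1 9 10 3 11 2 4 8 7)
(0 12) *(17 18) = (0 12)(17 18) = [12, 1, 2, 3, 4, 5, 6, 7, 8, 9, 10, 11, 0, 13, 14, 15, 16, 18, 17]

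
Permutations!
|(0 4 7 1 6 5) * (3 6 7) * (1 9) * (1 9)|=|(9)(0 4 3 6 5)(1 7)|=10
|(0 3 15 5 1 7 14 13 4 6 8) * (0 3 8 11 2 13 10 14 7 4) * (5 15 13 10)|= 8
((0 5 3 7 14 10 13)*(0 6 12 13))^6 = ((0 5 3 7 14 10)(6 12 13))^6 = (14)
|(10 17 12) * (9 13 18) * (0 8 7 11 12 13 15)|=|(0 8 7 11 12 10 17 13 18 9 15)|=11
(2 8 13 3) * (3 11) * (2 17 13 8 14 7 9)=(2 14 7 9)(3 17 13 11)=[0, 1, 14, 17, 4, 5, 6, 9, 8, 2, 10, 3, 12, 11, 7, 15, 16, 13]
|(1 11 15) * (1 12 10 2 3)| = |(1 11 15 12 10 2 3)| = 7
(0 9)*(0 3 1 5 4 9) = [0, 5, 2, 1, 9, 4, 6, 7, 8, 3] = (1 5 4 9 3)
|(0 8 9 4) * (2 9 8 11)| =|(0 11 2 9 4)| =5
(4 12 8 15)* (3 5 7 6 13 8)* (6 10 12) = [0, 1, 2, 5, 6, 7, 13, 10, 15, 9, 12, 11, 3, 8, 14, 4] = (3 5 7 10 12)(4 6 13 8 15)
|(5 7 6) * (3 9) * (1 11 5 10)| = |(1 11 5 7 6 10)(3 9)| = 6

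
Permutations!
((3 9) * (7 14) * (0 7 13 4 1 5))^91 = ((0 7 14 13 4 1 5)(3 9))^91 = (14)(3 9)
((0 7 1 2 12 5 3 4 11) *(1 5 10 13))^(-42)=(1 10 2 13 12)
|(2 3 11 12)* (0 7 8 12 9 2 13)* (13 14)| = 12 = |(0 7 8 12 14 13)(2 3 11 9)|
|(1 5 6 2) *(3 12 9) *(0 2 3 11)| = 9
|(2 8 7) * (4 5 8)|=5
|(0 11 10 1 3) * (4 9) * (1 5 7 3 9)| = 6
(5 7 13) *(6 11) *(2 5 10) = [0, 1, 5, 3, 4, 7, 11, 13, 8, 9, 2, 6, 12, 10] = (2 5 7 13 10)(6 11)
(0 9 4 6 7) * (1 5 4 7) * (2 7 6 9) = (0 2 7)(1 5 4 9 6) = [2, 5, 7, 3, 9, 4, 1, 0, 8, 6]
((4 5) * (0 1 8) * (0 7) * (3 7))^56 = ((0 1 8 3 7)(4 5))^56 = (0 1 8 3 7)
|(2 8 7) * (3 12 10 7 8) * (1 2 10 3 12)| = |(1 2 12 3)(7 10)| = 4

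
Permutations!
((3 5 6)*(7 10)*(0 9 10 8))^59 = (0 8 7 10 9)(3 6 5)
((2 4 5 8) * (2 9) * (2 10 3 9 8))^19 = (2 4 5)(3 9 10)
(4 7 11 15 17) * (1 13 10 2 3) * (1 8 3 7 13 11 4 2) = (1 11 15 17 2 7 4 13 10)(3 8) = [0, 11, 7, 8, 13, 5, 6, 4, 3, 9, 1, 15, 12, 10, 14, 17, 16, 2]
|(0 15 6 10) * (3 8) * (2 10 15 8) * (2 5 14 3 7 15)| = |(0 8 7 15 6 2 10)(3 5 14)| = 21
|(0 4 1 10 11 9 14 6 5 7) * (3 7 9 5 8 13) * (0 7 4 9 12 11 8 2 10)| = 33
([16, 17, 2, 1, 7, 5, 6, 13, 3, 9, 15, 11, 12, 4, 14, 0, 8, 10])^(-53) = [3, 15, 2, 10, 7, 5, 6, 13, 17, 9, 16, 11, 12, 4, 14, 8, 1, 0]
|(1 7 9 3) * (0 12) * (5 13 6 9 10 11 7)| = |(0 12)(1 5 13 6 9 3)(7 10 11)| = 6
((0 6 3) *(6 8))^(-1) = (0 3 6 8)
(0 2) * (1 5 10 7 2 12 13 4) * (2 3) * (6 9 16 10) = (0 12 13 4 1 5 6 9 16 10 7 3 2) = [12, 5, 0, 2, 1, 6, 9, 3, 8, 16, 7, 11, 13, 4, 14, 15, 10]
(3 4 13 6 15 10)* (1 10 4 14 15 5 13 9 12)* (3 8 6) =(1 10 8 6 5 13 3 14 15 4 9 12) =[0, 10, 2, 14, 9, 13, 5, 7, 6, 12, 8, 11, 1, 3, 15, 4]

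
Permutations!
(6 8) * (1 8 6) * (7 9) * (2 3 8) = (1 2 3 8)(7 9) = [0, 2, 3, 8, 4, 5, 6, 9, 1, 7]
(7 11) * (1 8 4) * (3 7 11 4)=(11)(1 8 3 7 4)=[0, 8, 2, 7, 1, 5, 6, 4, 3, 9, 10, 11]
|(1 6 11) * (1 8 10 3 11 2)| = |(1 6 2)(3 11 8 10)| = 12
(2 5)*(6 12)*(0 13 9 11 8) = (0 13 9 11 8)(2 5)(6 12) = [13, 1, 5, 3, 4, 2, 12, 7, 0, 11, 10, 8, 6, 9]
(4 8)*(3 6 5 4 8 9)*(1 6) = (1 6 5 4 9 3) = [0, 6, 2, 1, 9, 4, 5, 7, 8, 3]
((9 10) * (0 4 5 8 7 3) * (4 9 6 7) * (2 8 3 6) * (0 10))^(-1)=(0 9)(2 10 3 5 4 8)(6 7)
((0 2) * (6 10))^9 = (0 2)(6 10)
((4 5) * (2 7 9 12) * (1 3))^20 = (12)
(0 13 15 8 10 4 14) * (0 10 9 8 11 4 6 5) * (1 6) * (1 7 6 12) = [13, 12, 2, 3, 14, 0, 5, 6, 9, 8, 7, 4, 1, 15, 10, 11] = (0 13 15 11 4 14 10 7 6 5)(1 12)(8 9)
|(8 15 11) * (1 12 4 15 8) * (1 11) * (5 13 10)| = |(1 12 4 15)(5 13 10)| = 12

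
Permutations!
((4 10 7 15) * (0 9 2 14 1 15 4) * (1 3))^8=(0 9 2 14 3 1 15)(4 7 10)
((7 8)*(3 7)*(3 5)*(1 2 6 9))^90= (1 6)(2 9)(3 8)(5 7)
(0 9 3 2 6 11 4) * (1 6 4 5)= [9, 6, 4, 2, 0, 1, 11, 7, 8, 3, 10, 5]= (0 9 3 2 4)(1 6 11 5)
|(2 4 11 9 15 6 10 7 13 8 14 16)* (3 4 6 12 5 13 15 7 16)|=44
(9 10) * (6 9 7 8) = [0, 1, 2, 3, 4, 5, 9, 8, 6, 10, 7] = (6 9 10 7 8)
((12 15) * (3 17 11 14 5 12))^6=(3 15 12 5 14 11 17)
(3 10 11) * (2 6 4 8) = [0, 1, 6, 10, 8, 5, 4, 7, 2, 9, 11, 3] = (2 6 4 8)(3 10 11)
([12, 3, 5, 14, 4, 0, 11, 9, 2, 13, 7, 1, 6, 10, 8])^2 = (0 6 1 14 2)(3 8 5 12 11)(7 13)(9 10)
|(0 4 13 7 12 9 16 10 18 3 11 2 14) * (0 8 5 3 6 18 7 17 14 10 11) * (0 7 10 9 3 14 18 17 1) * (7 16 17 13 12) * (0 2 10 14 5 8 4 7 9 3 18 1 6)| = 14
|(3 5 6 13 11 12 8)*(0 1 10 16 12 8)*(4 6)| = 35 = |(0 1 10 16 12)(3 5 4 6 13 11 8)|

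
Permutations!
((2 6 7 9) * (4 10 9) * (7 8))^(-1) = (2 9 10 4 7 8 6)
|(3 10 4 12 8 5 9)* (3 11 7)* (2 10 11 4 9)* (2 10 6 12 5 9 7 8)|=|(2 6 12)(3 11 8 9 4 5 10 7)|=24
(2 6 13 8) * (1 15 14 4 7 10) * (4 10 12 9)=(1 15 14 10)(2 6 13 8)(4 7 12 9)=[0, 15, 6, 3, 7, 5, 13, 12, 2, 4, 1, 11, 9, 8, 10, 14]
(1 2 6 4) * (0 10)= [10, 2, 6, 3, 1, 5, 4, 7, 8, 9, 0]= (0 10)(1 2 6 4)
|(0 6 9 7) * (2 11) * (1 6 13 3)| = |(0 13 3 1 6 9 7)(2 11)| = 14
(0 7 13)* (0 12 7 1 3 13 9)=[1, 3, 2, 13, 4, 5, 6, 9, 8, 0, 10, 11, 7, 12]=(0 1 3 13 12 7 9)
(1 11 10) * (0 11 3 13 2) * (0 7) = [11, 3, 7, 13, 4, 5, 6, 0, 8, 9, 1, 10, 12, 2] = (0 11 10 1 3 13 2 7)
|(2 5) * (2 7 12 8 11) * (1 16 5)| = |(1 16 5 7 12 8 11 2)| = 8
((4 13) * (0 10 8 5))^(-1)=((0 10 8 5)(4 13))^(-1)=(0 5 8 10)(4 13)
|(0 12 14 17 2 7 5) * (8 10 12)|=|(0 8 10 12 14 17 2 7 5)|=9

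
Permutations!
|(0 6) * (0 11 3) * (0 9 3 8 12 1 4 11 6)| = 10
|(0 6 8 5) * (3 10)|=|(0 6 8 5)(3 10)|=4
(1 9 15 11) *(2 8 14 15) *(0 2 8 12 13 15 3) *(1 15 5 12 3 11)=(0 2 3)(1 9 8 14 11 15)(5 12 13)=[2, 9, 3, 0, 4, 12, 6, 7, 14, 8, 10, 15, 13, 5, 11, 1]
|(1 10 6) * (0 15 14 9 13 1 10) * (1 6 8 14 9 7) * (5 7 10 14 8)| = 10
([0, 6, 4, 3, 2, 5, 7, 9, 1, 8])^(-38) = (1 7 8 6 9)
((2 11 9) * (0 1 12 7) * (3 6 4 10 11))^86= (0 12)(1 7)(2 6 10 9 3 4 11)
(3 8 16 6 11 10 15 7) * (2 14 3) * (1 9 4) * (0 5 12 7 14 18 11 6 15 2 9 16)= (0 5 12 7 9 4 1 16 15 14 3 8)(2 18 11 10)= [5, 16, 18, 8, 1, 12, 6, 9, 0, 4, 2, 10, 7, 13, 3, 14, 15, 17, 11]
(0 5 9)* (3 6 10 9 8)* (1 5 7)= [7, 5, 2, 6, 4, 8, 10, 1, 3, 0, 9]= (0 7 1 5 8 3 6 10 9)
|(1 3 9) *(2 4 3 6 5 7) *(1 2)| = |(1 6 5 7)(2 4 3 9)| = 4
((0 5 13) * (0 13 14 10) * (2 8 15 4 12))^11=(0 10 14 5)(2 8 15 4 12)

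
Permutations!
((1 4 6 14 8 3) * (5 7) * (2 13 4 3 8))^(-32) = ((1 3)(2 13 4 6 14)(5 7))^(-32) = (2 6 13 14 4)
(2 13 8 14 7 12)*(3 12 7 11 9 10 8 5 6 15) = [0, 1, 13, 12, 4, 6, 15, 7, 14, 10, 8, 9, 2, 5, 11, 3] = (2 13 5 6 15 3 12)(8 14 11 9 10)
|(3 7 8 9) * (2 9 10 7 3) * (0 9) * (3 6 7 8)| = |(0 9 2)(3 6 7)(8 10)| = 6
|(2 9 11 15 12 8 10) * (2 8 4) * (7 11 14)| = |(2 9 14 7 11 15 12 4)(8 10)| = 8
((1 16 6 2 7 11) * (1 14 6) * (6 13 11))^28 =(16)(2 7 6)(11 14 13)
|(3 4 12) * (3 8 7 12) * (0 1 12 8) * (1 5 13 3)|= |(0 5 13 3 4 1 12)(7 8)|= 14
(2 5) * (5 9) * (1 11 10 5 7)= (1 11 10 5 2 9 7)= [0, 11, 9, 3, 4, 2, 6, 1, 8, 7, 5, 10]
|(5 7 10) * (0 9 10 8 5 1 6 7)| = |(0 9 10 1 6 7 8 5)| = 8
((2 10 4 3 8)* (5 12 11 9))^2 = (2 4 8 10 3)(5 11)(9 12)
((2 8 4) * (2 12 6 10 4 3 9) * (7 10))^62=(2 3)(4 6 10 12 7)(8 9)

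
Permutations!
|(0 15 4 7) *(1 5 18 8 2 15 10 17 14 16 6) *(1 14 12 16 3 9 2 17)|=|(0 10 1 5 18 8 17 12 16 6 14 3 9 2 15 4 7)|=17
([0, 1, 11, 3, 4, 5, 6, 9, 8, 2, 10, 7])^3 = (2 9 7 11)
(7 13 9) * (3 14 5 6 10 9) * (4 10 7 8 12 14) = [0, 1, 2, 4, 10, 6, 7, 13, 12, 8, 9, 11, 14, 3, 5] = (3 4 10 9 8 12 14 5 6 7 13)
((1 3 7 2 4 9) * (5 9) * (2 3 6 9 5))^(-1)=(1 9 6)(2 4)(3 7)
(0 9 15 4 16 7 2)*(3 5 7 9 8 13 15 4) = (0 8 13 15 3 5 7 2)(4 16 9) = [8, 1, 0, 5, 16, 7, 6, 2, 13, 4, 10, 11, 12, 15, 14, 3, 9]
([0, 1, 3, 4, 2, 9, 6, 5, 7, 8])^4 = [0, 1, 3, 4, 2, 5, 6, 7, 8, 9]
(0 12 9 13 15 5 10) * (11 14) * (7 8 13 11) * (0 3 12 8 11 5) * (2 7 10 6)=[8, 1, 7, 12, 4, 6, 2, 11, 13, 5, 3, 14, 9, 15, 10, 0]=(0 8 13 15)(2 7 11 14 10 3 12 9 5 6)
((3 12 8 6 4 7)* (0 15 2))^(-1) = ((0 15 2)(3 12 8 6 4 7))^(-1) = (0 2 15)(3 7 4 6 8 12)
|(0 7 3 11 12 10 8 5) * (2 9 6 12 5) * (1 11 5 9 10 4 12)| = 12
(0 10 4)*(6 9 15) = [10, 1, 2, 3, 0, 5, 9, 7, 8, 15, 4, 11, 12, 13, 14, 6] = (0 10 4)(6 9 15)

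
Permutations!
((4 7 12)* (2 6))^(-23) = ((2 6)(4 7 12))^(-23) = (2 6)(4 7 12)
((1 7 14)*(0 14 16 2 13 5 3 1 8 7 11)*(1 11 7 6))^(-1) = ((0 14 8 6 1 7 16 2 13 5 3 11))^(-1) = (0 11 3 5 13 2 16 7 1 6 8 14)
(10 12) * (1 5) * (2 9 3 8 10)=[0, 5, 9, 8, 4, 1, 6, 7, 10, 3, 12, 11, 2]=(1 5)(2 9 3 8 10 12)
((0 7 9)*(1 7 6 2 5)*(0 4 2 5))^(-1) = (0 2 4 9 7 1 5 6)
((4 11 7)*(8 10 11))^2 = (4 10 7 8 11)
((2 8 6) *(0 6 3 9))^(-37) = (0 9 3 8 2 6)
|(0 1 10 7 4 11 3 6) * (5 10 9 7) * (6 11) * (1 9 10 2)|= |(0 9 7 4 6)(1 10 5 2)(3 11)|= 20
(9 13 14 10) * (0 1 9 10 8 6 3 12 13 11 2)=(0 1 9 11 2)(3 12 13 14 8 6)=[1, 9, 0, 12, 4, 5, 3, 7, 6, 11, 10, 2, 13, 14, 8]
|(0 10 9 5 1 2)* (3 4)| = |(0 10 9 5 1 2)(3 4)| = 6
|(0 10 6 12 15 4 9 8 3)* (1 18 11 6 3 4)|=|(0 10 3)(1 18 11 6 12 15)(4 9 8)|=6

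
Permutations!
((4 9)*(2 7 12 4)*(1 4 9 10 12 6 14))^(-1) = ((1 4 10 12 9 2 7 6 14))^(-1) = (1 14 6 7 2 9 12 10 4)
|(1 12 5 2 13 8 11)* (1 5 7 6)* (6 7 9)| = 20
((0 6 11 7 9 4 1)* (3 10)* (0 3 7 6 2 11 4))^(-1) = ((0 2 11 6 4 1 3 10 7 9))^(-1) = (0 9 7 10 3 1 4 6 11 2)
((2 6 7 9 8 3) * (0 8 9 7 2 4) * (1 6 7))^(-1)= ((9)(0 8 3 4)(1 6 2 7))^(-1)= (9)(0 4 3 8)(1 7 2 6)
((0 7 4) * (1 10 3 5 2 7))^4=(0 5)(1 2)(3 4)(7 10)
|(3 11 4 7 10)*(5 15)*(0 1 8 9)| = 20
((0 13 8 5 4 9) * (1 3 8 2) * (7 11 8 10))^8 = (0 8 3)(1 9 11)(2 4 7)(5 10 13)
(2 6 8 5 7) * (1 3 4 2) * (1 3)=(2 6 8 5 7 3 4)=[0, 1, 6, 4, 2, 7, 8, 3, 5]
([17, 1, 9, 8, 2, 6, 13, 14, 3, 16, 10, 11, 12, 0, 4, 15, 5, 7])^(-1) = [13, 1, 4, 8, 14, 16, 5, 17, 3, 2, 10, 11, 12, 6, 7, 15, 9, 0]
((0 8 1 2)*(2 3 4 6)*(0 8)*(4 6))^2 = (1 6 8 3 2)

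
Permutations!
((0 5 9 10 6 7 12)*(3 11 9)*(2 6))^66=((0 5 3 11 9 10 2 6 7 12))^66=(0 2 3 7 9)(5 6 11 12 10)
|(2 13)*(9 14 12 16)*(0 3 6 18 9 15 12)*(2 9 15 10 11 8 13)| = 13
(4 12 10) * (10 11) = (4 12 11 10) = [0, 1, 2, 3, 12, 5, 6, 7, 8, 9, 4, 10, 11]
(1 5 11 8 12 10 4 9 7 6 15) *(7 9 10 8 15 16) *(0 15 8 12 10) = (0 15 1 5 11 8 10 4)(6 16 7) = [15, 5, 2, 3, 0, 11, 16, 6, 10, 9, 4, 8, 12, 13, 14, 1, 7]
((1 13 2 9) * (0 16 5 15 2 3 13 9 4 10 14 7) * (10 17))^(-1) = (0 7 14 10 17 4 2 15 5 16)(1 9)(3 13)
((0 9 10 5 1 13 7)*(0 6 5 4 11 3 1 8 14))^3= ((0 9 10 4 11 3 1 13 7 6 5 8 14))^3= (0 4 1 6 14 10 3 7 8 9 11 13 5)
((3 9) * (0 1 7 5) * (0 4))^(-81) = (0 4 5 7 1)(3 9)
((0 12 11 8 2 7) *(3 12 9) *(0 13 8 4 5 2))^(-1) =(0 8 13 7 2 5 4 11 12 3 9)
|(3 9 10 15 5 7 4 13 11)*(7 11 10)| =|(3 9 7 4 13 10 15 5 11)| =9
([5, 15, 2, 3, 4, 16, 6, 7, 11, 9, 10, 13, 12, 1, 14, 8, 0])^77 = [16, 8, 2, 3, 4, 0, 6, 7, 13, 9, 10, 1, 12, 15, 14, 11, 5]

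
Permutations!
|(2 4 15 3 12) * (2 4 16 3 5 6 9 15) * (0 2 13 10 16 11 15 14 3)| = 14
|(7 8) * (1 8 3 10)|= 5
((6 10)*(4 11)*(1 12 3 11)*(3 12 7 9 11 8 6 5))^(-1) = ((12)(1 7 9 11 4)(3 8 6 10 5))^(-1) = (12)(1 4 11 9 7)(3 5 10 6 8)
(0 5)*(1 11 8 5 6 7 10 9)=[6, 11, 2, 3, 4, 0, 7, 10, 5, 1, 9, 8]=(0 6 7 10 9 1 11 8 5)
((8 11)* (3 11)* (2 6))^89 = ((2 6)(3 11 8))^89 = (2 6)(3 8 11)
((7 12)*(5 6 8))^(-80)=(12)(5 6 8)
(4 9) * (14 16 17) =(4 9)(14 16 17) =[0, 1, 2, 3, 9, 5, 6, 7, 8, 4, 10, 11, 12, 13, 16, 15, 17, 14]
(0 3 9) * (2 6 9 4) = (0 3 4 2 6 9) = [3, 1, 6, 4, 2, 5, 9, 7, 8, 0]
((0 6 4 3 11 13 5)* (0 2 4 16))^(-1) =(0 16 6)(2 5 13 11 3 4)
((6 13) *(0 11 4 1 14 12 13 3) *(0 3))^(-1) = ((0 11 4 1 14 12 13 6))^(-1) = (0 6 13 12 14 1 4 11)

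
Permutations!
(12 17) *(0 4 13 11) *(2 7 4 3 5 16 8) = (0 3 5 16 8 2 7 4 13 11)(12 17) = [3, 1, 7, 5, 13, 16, 6, 4, 2, 9, 10, 0, 17, 11, 14, 15, 8, 12]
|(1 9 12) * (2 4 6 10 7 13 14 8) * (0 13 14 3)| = 21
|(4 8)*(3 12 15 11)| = |(3 12 15 11)(4 8)| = 4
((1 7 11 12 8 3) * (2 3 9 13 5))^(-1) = ((1 7 11 12 8 9 13 5 2 3))^(-1) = (1 3 2 5 13 9 8 12 11 7)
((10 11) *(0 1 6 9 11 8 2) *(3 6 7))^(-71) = (0 2 8 10 11 9 6 3 7 1)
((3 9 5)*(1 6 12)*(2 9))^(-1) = (1 12 6)(2 3 5 9)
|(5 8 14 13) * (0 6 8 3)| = |(0 6 8 14 13 5 3)| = 7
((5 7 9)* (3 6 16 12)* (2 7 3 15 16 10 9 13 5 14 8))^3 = ((2 7 13 5 3 6 10 9 14 8)(12 15 16))^3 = (16)(2 5 10 8 13 6 14 7 3 9)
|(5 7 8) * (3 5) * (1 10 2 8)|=7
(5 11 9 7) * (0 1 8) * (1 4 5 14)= (0 4 5 11 9 7 14 1 8)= [4, 8, 2, 3, 5, 11, 6, 14, 0, 7, 10, 9, 12, 13, 1]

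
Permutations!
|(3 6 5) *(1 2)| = 6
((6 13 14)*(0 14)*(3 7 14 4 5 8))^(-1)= (0 13 6 14 7 3 8 5 4)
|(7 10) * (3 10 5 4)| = |(3 10 7 5 4)| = 5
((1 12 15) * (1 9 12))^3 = ((9 12 15))^3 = (15)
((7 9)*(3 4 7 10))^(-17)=(3 9 4 10 7)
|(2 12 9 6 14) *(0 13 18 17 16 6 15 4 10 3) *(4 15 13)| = |(0 4 10 3)(2 12 9 13 18 17 16 6 14)| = 36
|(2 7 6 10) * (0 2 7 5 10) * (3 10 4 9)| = |(0 2 5 4 9 3 10 7 6)| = 9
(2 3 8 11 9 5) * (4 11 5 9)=[0, 1, 3, 8, 11, 2, 6, 7, 5, 9, 10, 4]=(2 3 8 5)(4 11)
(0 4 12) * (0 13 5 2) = (0 4 12 13 5 2) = [4, 1, 0, 3, 12, 2, 6, 7, 8, 9, 10, 11, 13, 5]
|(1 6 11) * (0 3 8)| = |(0 3 8)(1 6 11)| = 3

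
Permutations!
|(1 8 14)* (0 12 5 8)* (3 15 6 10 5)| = |(0 12 3 15 6 10 5 8 14 1)| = 10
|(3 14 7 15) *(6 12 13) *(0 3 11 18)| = |(0 3 14 7 15 11 18)(6 12 13)| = 21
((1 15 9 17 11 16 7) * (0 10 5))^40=(0 10 5)(1 16 17 15 7 11 9)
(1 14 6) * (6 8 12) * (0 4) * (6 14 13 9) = (0 4)(1 13 9 6)(8 12 14) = [4, 13, 2, 3, 0, 5, 1, 7, 12, 6, 10, 11, 14, 9, 8]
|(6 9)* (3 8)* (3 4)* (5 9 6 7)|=|(3 8 4)(5 9 7)|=3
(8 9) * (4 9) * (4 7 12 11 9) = (7 12 11 9 8) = [0, 1, 2, 3, 4, 5, 6, 12, 7, 8, 10, 9, 11]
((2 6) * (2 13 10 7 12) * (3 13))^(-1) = (2 12 7 10 13 3 6)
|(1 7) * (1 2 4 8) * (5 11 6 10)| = 20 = |(1 7 2 4 8)(5 11 6 10)|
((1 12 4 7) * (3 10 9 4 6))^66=((1 12 6 3 10 9 4 7))^66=(1 6 10 4)(3 9 7 12)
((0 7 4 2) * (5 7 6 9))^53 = (0 7 6 4 9 2 5)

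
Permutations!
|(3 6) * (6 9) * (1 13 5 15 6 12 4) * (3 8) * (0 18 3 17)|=|(0 18 3 9 12 4 1 13 5 15 6 8 17)|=13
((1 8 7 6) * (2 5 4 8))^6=((1 2 5 4 8 7 6))^6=(1 6 7 8 4 5 2)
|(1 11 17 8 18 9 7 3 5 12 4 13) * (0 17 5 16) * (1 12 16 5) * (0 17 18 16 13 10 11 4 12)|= |(0 18 9 7 3 5 13)(1 4 10 11)(8 16 17)|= 84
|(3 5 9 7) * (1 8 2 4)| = 4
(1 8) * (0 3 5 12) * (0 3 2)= [2, 8, 0, 5, 4, 12, 6, 7, 1, 9, 10, 11, 3]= (0 2)(1 8)(3 5 12)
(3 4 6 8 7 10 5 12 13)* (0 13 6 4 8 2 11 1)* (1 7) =(0 13 3 8 1)(2 11 7 10 5 12 6) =[13, 0, 11, 8, 4, 12, 2, 10, 1, 9, 5, 7, 6, 3]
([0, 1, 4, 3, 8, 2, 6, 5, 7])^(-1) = (2 5 7 8 4)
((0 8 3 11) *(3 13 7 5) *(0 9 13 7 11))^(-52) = ((0 8 7 5 3)(9 13 11))^(-52) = (0 5 8 3 7)(9 11 13)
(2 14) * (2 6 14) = (6 14) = [0, 1, 2, 3, 4, 5, 14, 7, 8, 9, 10, 11, 12, 13, 6]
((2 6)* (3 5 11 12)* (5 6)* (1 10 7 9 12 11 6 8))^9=(1 7 12 8 10 9 3)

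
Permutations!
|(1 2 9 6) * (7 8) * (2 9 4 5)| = |(1 9 6)(2 4 5)(7 8)| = 6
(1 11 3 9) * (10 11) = (1 10 11 3 9) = [0, 10, 2, 9, 4, 5, 6, 7, 8, 1, 11, 3]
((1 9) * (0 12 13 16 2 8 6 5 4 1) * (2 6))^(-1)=(0 9 1 4 5 6 16 13 12)(2 8)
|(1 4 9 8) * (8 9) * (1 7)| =4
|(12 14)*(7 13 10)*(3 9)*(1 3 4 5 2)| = |(1 3 9 4 5 2)(7 13 10)(12 14)| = 6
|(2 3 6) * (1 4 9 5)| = 12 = |(1 4 9 5)(2 3 6)|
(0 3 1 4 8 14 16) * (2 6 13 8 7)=(0 3 1 4 7 2 6 13 8 14 16)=[3, 4, 6, 1, 7, 5, 13, 2, 14, 9, 10, 11, 12, 8, 16, 15, 0]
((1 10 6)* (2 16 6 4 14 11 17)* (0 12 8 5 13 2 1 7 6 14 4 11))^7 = (0 14 16 2 13 5 8 12)(1 17 11 10)(6 7)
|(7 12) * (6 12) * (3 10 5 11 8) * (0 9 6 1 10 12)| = 24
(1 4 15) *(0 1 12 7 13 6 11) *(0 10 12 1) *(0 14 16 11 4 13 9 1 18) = (0 14 16 11 10 12 7 9 1 13 6 4 15 18) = [14, 13, 2, 3, 15, 5, 4, 9, 8, 1, 12, 10, 7, 6, 16, 18, 11, 17, 0]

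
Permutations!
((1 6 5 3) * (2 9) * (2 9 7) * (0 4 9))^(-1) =(0 9 4)(1 3 5 6)(2 7)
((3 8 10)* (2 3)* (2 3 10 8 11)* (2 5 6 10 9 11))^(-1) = (2 3 10 6 5 11 9)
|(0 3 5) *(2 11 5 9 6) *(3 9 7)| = 6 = |(0 9 6 2 11 5)(3 7)|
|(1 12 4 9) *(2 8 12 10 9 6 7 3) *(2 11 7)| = |(1 10 9)(2 8 12 4 6)(3 11 7)| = 15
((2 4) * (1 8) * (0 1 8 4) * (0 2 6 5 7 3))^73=(8)(0 6 3 4 7 1 5)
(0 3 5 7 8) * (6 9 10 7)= (0 3 5 6 9 10 7 8)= [3, 1, 2, 5, 4, 6, 9, 8, 0, 10, 7]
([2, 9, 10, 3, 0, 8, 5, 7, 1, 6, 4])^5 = [2, 1, 10, 3, 0, 5, 6, 7, 8, 9, 4]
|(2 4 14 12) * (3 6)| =4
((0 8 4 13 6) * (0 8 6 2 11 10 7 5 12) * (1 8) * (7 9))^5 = (0 13 7 1 11 12 4 9 6 2 5 8 10)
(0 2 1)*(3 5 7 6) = [2, 0, 1, 5, 4, 7, 3, 6] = (0 2 1)(3 5 7 6)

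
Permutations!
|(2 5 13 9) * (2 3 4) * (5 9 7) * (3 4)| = 3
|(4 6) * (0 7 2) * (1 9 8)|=6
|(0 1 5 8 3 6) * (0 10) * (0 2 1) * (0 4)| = |(0 4)(1 5 8 3 6 10 2)| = 14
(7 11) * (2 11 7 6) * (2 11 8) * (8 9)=(2 9 8)(6 11)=[0, 1, 9, 3, 4, 5, 11, 7, 2, 8, 10, 6]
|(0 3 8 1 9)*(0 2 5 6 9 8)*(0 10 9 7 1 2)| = |(0 3 10 9)(1 8 2 5 6 7)| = 12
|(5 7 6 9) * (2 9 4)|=|(2 9 5 7 6 4)|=6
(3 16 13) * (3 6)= (3 16 13 6)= [0, 1, 2, 16, 4, 5, 3, 7, 8, 9, 10, 11, 12, 6, 14, 15, 13]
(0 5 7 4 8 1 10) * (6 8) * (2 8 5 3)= [3, 10, 8, 2, 6, 7, 5, 4, 1, 9, 0]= (0 3 2 8 1 10)(4 6 5 7)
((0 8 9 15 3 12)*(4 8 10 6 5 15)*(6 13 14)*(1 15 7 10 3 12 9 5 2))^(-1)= ((0 3 9 4 8 5 7 10 13 14 6 2 1 15 12))^(-1)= (0 12 15 1 2 6 14 13 10 7 5 8 4 9 3)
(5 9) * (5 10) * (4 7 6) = (4 7 6)(5 9 10) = [0, 1, 2, 3, 7, 9, 4, 6, 8, 10, 5]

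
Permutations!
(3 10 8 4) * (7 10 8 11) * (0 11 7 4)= [11, 1, 2, 8, 3, 5, 6, 10, 0, 9, 7, 4]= (0 11 4 3 8)(7 10)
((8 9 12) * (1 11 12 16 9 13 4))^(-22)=(16)(1 12 13)(4 11 8)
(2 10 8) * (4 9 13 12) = [0, 1, 10, 3, 9, 5, 6, 7, 2, 13, 8, 11, 4, 12] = (2 10 8)(4 9 13 12)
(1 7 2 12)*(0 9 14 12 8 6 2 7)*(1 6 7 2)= (0 9 14 12 6 1)(2 8 7)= [9, 0, 8, 3, 4, 5, 1, 2, 7, 14, 10, 11, 6, 13, 12]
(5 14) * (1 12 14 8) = [0, 12, 2, 3, 4, 8, 6, 7, 1, 9, 10, 11, 14, 13, 5] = (1 12 14 5 8)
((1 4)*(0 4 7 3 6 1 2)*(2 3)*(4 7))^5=((0 7 2)(1 4 3 6))^5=(0 2 7)(1 4 3 6)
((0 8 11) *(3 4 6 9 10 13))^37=((0 8 11)(3 4 6 9 10 13))^37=(0 8 11)(3 4 6 9 10 13)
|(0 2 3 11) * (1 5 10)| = |(0 2 3 11)(1 5 10)| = 12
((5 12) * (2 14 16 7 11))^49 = ((2 14 16 7 11)(5 12))^49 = (2 11 7 16 14)(5 12)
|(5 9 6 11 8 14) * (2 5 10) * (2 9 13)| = |(2 5 13)(6 11 8 14 10 9)| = 6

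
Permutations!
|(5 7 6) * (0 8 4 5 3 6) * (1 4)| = |(0 8 1 4 5 7)(3 6)| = 6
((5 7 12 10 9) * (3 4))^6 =((3 4)(5 7 12 10 9))^6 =(5 7 12 10 9)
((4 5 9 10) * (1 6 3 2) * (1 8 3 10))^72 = (10)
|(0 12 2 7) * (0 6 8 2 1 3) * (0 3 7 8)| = |(0 12 1 7 6)(2 8)| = 10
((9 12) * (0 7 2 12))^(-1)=(0 9 12 2 7)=((0 7 2 12 9))^(-1)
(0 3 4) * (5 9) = (0 3 4)(5 9) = [3, 1, 2, 4, 0, 9, 6, 7, 8, 5]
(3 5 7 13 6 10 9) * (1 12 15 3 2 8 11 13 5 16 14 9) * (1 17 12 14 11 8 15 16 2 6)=(1 14 9 6 10 17 12 16 11 13)(2 15 3)(5 7)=[0, 14, 15, 2, 4, 7, 10, 5, 8, 6, 17, 13, 16, 1, 9, 3, 11, 12]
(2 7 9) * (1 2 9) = (9)(1 2 7) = [0, 2, 7, 3, 4, 5, 6, 1, 8, 9]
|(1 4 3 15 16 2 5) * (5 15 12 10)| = 6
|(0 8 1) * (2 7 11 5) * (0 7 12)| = |(0 8 1 7 11 5 2 12)| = 8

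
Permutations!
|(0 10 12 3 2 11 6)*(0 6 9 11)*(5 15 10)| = |(0 5 15 10 12 3 2)(9 11)| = 14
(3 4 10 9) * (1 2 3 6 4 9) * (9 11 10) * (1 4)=(1 2 3 11 10 4 9 6)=[0, 2, 3, 11, 9, 5, 1, 7, 8, 6, 4, 10]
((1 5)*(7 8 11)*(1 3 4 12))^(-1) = (1 12 4 3 5)(7 11 8)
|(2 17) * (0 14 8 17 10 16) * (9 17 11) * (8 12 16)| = |(0 14 12 16)(2 10 8 11 9 17)| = 12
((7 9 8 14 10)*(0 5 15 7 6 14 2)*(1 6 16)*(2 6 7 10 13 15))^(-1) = (0 2 5)(1 16 10 15 13 14 6 8 9 7)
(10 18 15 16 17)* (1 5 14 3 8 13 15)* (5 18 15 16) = (1 18)(3 8 13 16 17 10 15 5 14) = [0, 18, 2, 8, 4, 14, 6, 7, 13, 9, 15, 11, 12, 16, 3, 5, 17, 10, 1]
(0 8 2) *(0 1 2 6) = (0 8 6)(1 2) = [8, 2, 1, 3, 4, 5, 0, 7, 6]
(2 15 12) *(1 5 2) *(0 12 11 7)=(0 12 1 5 2 15 11 7)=[12, 5, 15, 3, 4, 2, 6, 0, 8, 9, 10, 7, 1, 13, 14, 11]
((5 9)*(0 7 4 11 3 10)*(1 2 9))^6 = (11)(1 9)(2 5)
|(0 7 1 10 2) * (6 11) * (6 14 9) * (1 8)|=12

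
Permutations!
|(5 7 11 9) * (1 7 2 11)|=|(1 7)(2 11 9 5)|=4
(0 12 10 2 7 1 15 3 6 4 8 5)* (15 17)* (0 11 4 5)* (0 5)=[12, 17, 7, 6, 8, 11, 0, 1, 5, 9, 2, 4, 10, 13, 14, 3, 16, 15]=(0 12 10 2 7 1 17 15 3 6)(4 8 5 11)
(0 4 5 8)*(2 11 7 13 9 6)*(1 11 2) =(0 4 5 8)(1 11 7 13 9 6) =[4, 11, 2, 3, 5, 8, 1, 13, 0, 6, 10, 7, 12, 9]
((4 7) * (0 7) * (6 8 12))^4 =(0 7 4)(6 8 12)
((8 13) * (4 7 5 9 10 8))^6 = (4 13 8 10 9 5 7)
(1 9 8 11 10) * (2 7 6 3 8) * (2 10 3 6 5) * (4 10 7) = (1 9 7 5 2 4 10)(3 8 11) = [0, 9, 4, 8, 10, 2, 6, 5, 11, 7, 1, 3]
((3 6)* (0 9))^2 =((0 9)(3 6))^2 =(9)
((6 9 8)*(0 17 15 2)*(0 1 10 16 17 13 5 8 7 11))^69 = ((0 13 5 8 6 9 7 11)(1 10 16 17 15 2))^69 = (0 9 5 11 6 13 7 8)(1 17)(2 16)(10 15)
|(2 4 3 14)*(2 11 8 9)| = 7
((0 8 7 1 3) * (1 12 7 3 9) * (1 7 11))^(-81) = ((0 8 3)(1 9 7 12 11))^(-81) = (1 11 12 7 9)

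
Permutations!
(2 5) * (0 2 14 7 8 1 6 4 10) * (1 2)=(0 1 6 4 10)(2 5 14 7 8)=[1, 6, 5, 3, 10, 14, 4, 8, 2, 9, 0, 11, 12, 13, 7]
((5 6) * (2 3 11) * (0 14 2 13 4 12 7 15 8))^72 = ((0 14 2 3 11 13 4 12 7 15 8)(5 6))^72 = (0 4 14 12 2 7 3 15 11 8 13)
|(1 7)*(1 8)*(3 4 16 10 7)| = |(1 3 4 16 10 7 8)| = 7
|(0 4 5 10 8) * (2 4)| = 6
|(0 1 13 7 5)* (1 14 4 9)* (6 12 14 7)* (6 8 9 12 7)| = 12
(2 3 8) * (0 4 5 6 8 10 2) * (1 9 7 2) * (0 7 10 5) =(0 4)(1 9 10)(2 3 5 6 8 7) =[4, 9, 3, 5, 0, 6, 8, 2, 7, 10, 1]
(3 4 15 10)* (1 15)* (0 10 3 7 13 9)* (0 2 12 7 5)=(0 10 5)(1 15 3 4)(2 12 7 13 9)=[10, 15, 12, 4, 1, 0, 6, 13, 8, 2, 5, 11, 7, 9, 14, 3]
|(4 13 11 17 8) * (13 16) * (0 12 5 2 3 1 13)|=12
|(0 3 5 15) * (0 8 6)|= 6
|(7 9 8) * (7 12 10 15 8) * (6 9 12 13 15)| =|(6 9 7 12 10)(8 13 15)| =15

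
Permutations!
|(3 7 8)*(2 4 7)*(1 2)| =|(1 2 4 7 8 3)| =6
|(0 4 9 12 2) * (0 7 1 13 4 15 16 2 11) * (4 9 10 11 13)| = 9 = |(0 15 16 2 7 1 4 10 11)(9 12 13)|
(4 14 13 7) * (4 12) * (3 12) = (3 12 4 14 13 7) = [0, 1, 2, 12, 14, 5, 6, 3, 8, 9, 10, 11, 4, 7, 13]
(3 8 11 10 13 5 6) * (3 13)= (3 8 11 10)(5 6 13)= [0, 1, 2, 8, 4, 6, 13, 7, 11, 9, 3, 10, 12, 5]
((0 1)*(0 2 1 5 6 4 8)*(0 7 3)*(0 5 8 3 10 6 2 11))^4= (0 6 2 8 4 1 7 3 11 10 5)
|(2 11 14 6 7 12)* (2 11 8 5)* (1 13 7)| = |(1 13 7 12 11 14 6)(2 8 5)| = 21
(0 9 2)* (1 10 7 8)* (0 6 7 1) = (0 9 2 6 7 8)(1 10) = [9, 10, 6, 3, 4, 5, 7, 8, 0, 2, 1]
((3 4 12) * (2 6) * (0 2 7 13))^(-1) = ((0 2 6 7 13)(3 4 12))^(-1) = (0 13 7 6 2)(3 12 4)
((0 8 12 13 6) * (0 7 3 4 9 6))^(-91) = ((0 8 12 13)(3 4 9 6 7))^(-91) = (0 8 12 13)(3 7 6 9 4)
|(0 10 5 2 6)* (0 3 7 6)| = 12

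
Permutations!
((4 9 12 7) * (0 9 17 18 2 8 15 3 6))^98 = ((0 9 12 7 4 17 18 2 8 15 3 6))^98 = (0 12 4 18 8 3)(2 15 6 9 7 17)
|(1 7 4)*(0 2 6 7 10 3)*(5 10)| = |(0 2 6 7 4 1 5 10 3)| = 9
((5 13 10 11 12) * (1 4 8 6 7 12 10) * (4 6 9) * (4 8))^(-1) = (1 13 5 12 7 6)(8 9)(10 11)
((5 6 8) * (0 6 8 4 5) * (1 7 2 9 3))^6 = (0 6 4 5 8)(1 7 2 9 3)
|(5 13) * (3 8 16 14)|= |(3 8 16 14)(5 13)|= 4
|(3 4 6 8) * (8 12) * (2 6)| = 6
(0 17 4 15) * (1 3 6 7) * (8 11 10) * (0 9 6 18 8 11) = (0 17 4 15 9 6 7 1 3 18 8)(10 11) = [17, 3, 2, 18, 15, 5, 7, 1, 0, 6, 11, 10, 12, 13, 14, 9, 16, 4, 8]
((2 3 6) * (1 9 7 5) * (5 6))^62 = (1 5 3 2 6 7 9)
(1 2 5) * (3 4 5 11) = (1 2 11 3 4 5) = [0, 2, 11, 4, 5, 1, 6, 7, 8, 9, 10, 3]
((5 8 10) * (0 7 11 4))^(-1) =(0 4 11 7)(5 10 8)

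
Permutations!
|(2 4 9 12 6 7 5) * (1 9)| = 8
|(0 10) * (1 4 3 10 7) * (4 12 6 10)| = 6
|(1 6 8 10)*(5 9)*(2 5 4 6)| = 8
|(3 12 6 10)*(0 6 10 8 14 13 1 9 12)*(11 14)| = |(0 6 8 11 14 13 1 9 12 10 3)| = 11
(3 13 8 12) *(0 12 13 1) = (0 12 3 1)(8 13) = [12, 0, 2, 1, 4, 5, 6, 7, 13, 9, 10, 11, 3, 8]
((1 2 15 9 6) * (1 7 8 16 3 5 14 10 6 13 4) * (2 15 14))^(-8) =(1 9 4 15 13)(2 14 10 6 7 8 16 3 5)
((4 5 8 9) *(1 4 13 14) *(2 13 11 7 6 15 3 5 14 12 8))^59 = (1 14 4)(2 9 15 13 11 3 12 7 5 8 6)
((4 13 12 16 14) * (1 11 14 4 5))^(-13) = (1 5 14 11)(4 16 12 13)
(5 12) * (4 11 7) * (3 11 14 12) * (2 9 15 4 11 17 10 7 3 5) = (2 9 15 4 14 12)(3 17 10 7 11) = [0, 1, 9, 17, 14, 5, 6, 11, 8, 15, 7, 3, 2, 13, 12, 4, 16, 10]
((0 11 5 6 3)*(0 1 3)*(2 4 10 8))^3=((0 11 5 6)(1 3)(2 4 10 8))^3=(0 6 5 11)(1 3)(2 8 10 4)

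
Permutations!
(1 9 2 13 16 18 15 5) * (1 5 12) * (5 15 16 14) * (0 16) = (0 16 18)(1 9 2 13 14 5 15 12) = [16, 9, 13, 3, 4, 15, 6, 7, 8, 2, 10, 11, 1, 14, 5, 12, 18, 17, 0]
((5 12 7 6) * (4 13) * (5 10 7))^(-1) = (4 13)(5 12)(6 7 10)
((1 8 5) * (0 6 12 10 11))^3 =(0 10 6 11 12)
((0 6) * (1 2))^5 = ((0 6)(1 2))^5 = (0 6)(1 2)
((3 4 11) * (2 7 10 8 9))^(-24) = (11)(2 7 10 8 9)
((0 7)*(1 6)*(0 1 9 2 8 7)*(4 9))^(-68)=((1 6 4 9 2 8 7))^(-68)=(1 4 2 7 6 9 8)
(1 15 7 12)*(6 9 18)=(1 15 7 12)(6 9 18)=[0, 15, 2, 3, 4, 5, 9, 12, 8, 18, 10, 11, 1, 13, 14, 7, 16, 17, 6]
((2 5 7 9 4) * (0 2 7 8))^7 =((0 2 5 8)(4 7 9))^7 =(0 8 5 2)(4 7 9)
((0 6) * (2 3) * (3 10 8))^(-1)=((0 6)(2 10 8 3))^(-1)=(0 6)(2 3 8 10)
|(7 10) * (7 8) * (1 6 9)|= 3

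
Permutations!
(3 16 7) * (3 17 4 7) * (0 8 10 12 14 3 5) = [8, 1, 2, 16, 7, 0, 6, 17, 10, 9, 12, 11, 14, 13, 3, 15, 5, 4] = (0 8 10 12 14 3 16 5)(4 7 17)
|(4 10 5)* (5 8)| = |(4 10 8 5)| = 4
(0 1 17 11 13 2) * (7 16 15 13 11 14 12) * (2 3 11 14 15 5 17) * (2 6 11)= [1, 6, 0, 2, 4, 17, 11, 16, 8, 9, 10, 14, 7, 3, 12, 13, 5, 15]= (0 1 6 11 14 12 7 16 5 17 15 13 3 2)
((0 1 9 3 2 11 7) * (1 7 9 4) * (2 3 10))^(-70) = ((0 7)(1 4)(2 11 9 10))^(-70) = (2 9)(10 11)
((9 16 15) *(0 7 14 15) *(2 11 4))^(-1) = (0 16 9 15 14 7)(2 4 11)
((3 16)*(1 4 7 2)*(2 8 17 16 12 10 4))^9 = ((1 2)(3 12 10 4 7 8 17 16))^9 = (1 2)(3 12 10 4 7 8 17 16)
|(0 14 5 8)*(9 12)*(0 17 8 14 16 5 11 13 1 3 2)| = |(0 16 5 14 11 13 1 3 2)(8 17)(9 12)| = 18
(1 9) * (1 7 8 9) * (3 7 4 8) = (3 7)(4 8 9) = [0, 1, 2, 7, 8, 5, 6, 3, 9, 4]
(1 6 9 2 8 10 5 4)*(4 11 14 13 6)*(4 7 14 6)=(1 7 14 13 4)(2 8 10 5 11 6 9)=[0, 7, 8, 3, 1, 11, 9, 14, 10, 2, 5, 6, 12, 4, 13]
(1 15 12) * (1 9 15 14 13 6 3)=(1 14 13 6 3)(9 15 12)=[0, 14, 2, 1, 4, 5, 3, 7, 8, 15, 10, 11, 9, 6, 13, 12]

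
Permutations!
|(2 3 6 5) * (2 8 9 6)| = |(2 3)(5 8 9 6)| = 4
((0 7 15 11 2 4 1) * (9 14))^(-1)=((0 7 15 11 2 4 1)(9 14))^(-1)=(0 1 4 2 11 15 7)(9 14)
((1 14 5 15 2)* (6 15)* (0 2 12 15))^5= ((0 2 1 14 5 6)(12 15))^5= (0 6 5 14 1 2)(12 15)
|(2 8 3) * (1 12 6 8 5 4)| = |(1 12 6 8 3 2 5 4)| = 8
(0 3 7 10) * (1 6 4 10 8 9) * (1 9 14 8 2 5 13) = (0 3 7 2 5 13 1 6 4 10)(8 14) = [3, 6, 5, 7, 10, 13, 4, 2, 14, 9, 0, 11, 12, 1, 8]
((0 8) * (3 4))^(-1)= (0 8)(3 4)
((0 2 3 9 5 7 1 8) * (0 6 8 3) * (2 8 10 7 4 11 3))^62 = (0 2 1 7 10 6 8)(3 5 11 9 4) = ((0 8 6 10 7 1 2)(3 9 5 4 11))^62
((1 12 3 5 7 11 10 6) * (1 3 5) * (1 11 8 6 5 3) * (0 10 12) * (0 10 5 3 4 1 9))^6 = ((0 5 7 8 6 9)(1 10 3 11 12 4))^6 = (12)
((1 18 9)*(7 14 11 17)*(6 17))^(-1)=(1 9 18)(6 11 14 7 17)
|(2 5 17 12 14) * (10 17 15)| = |(2 5 15 10 17 12 14)| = 7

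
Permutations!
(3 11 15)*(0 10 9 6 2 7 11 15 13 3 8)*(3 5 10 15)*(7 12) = [15, 1, 12, 3, 4, 10, 2, 11, 0, 6, 9, 13, 7, 5, 14, 8] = (0 15 8)(2 12 7 11 13 5 10 9 6)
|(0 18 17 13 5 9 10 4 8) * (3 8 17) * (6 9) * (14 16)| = 28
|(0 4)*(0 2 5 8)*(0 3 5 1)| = |(0 4 2 1)(3 5 8)| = 12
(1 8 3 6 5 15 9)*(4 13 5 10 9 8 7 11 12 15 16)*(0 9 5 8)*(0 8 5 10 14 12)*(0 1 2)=(0 9 2)(1 7 11)(3 6 14 12 15 8)(4 13 5 16)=[9, 7, 0, 6, 13, 16, 14, 11, 3, 2, 10, 1, 15, 5, 12, 8, 4]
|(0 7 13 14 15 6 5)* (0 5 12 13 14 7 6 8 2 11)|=|(0 6 12 13 7 14 15 8 2 11)|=10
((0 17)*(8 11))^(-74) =(17)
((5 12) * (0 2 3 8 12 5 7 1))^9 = ((0 2 3 8 12 7 1))^9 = (0 3 12 1 2 8 7)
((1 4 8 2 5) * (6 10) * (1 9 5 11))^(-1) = (1 11 2 8 4)(5 9)(6 10)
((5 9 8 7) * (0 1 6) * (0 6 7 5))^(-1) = (0 7 1)(5 8 9)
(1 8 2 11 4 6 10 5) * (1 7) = (1 8 2 11 4 6 10 5 7) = [0, 8, 11, 3, 6, 7, 10, 1, 2, 9, 5, 4]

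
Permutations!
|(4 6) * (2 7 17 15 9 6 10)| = 8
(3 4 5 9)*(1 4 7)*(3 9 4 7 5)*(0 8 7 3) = [8, 3, 2, 5, 0, 4, 6, 1, 7, 9] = (9)(0 8 7 1 3 5 4)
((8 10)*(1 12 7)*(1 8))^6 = ((1 12 7 8 10))^6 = (1 12 7 8 10)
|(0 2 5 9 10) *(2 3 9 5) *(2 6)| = |(0 3 9 10)(2 6)| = 4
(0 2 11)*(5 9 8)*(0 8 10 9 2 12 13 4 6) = (0 12 13 4 6)(2 11 8 5)(9 10) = [12, 1, 11, 3, 6, 2, 0, 7, 5, 10, 9, 8, 13, 4]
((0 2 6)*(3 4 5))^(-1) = (0 6 2)(3 5 4)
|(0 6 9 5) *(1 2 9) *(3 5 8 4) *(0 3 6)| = 6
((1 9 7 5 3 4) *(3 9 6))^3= (9)(1 4 3 6)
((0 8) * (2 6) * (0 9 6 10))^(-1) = ((0 8 9 6 2 10))^(-1) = (0 10 2 6 9 8)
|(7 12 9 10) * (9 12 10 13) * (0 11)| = 2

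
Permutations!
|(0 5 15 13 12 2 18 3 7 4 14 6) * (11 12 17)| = |(0 5 15 13 17 11 12 2 18 3 7 4 14 6)| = 14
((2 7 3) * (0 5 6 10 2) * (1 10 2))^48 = ((0 5 6 2 7 3)(1 10))^48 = (10)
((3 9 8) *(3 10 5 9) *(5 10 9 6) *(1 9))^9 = ((10)(1 9 8)(5 6))^9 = (10)(5 6)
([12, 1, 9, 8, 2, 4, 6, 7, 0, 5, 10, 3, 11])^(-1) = [8, 1, 4, 11, 5, 9, 6, 7, 3, 2, 10, 12, 0]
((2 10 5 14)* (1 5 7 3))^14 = ((1 5 14 2 10 7 3))^14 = (14)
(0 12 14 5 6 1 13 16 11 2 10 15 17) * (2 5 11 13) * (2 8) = (0 12 14 11 5 6 1 8 2 10 15 17)(13 16) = [12, 8, 10, 3, 4, 6, 1, 7, 2, 9, 15, 5, 14, 16, 11, 17, 13, 0]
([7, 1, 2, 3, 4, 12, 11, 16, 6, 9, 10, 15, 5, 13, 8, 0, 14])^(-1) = [15, 1, 2, 3, 4, 12, 8, 0, 14, 9, 10, 6, 5, 13, 16, 11, 7]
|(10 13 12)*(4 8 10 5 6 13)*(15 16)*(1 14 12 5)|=|(1 14 12)(4 8 10)(5 6 13)(15 16)|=6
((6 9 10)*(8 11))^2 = ((6 9 10)(8 11))^2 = (11)(6 10 9)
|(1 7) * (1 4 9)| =4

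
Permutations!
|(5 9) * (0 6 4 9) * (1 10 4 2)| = 8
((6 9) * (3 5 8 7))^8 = ((3 5 8 7)(6 9))^8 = (9)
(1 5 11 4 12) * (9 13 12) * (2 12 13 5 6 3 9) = (13)(1 6 3 9 5 11 4 2 12) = [0, 6, 12, 9, 2, 11, 3, 7, 8, 5, 10, 4, 1, 13]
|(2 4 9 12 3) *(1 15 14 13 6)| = |(1 15 14 13 6)(2 4 9 12 3)| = 5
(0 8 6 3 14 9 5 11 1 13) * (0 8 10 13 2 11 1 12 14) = (0 10 13 8 6 3)(1 2 11 12 14 9 5) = [10, 2, 11, 0, 4, 1, 3, 7, 6, 5, 13, 12, 14, 8, 9]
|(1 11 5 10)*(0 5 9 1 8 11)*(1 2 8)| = |(0 5 10 1)(2 8 11 9)| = 4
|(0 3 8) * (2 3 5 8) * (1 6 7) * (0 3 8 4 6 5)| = 15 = |(1 5 4 6 7)(2 8 3)|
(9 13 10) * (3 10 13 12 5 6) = (13)(3 10 9 12 5 6) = [0, 1, 2, 10, 4, 6, 3, 7, 8, 12, 9, 11, 5, 13]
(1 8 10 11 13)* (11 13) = (1 8 10 13) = [0, 8, 2, 3, 4, 5, 6, 7, 10, 9, 13, 11, 12, 1]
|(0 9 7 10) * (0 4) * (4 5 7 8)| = 12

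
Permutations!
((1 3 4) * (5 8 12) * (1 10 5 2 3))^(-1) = ((2 3 4 10 5 8 12))^(-1) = (2 12 8 5 10 4 3)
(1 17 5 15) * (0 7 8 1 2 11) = (0 7 8 1 17 5 15 2 11) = [7, 17, 11, 3, 4, 15, 6, 8, 1, 9, 10, 0, 12, 13, 14, 2, 16, 5]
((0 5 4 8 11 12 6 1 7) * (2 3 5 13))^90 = (0 8)(1 5)(2 12)(3 6)(4 7)(11 13)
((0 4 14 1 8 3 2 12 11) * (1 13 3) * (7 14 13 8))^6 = (0 11 12 2 3 13 4)(1 14)(7 8)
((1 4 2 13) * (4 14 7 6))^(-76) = ((1 14 7 6 4 2 13))^(-76) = (1 14 7 6 4 2 13)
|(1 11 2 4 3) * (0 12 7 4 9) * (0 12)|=|(1 11 2 9 12 7 4 3)|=8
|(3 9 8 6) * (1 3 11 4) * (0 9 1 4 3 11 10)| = 15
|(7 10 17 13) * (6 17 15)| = 6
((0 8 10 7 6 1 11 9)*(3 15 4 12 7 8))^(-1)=((0 3 15 4 12 7 6 1 11 9)(8 10))^(-1)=(0 9 11 1 6 7 12 4 15 3)(8 10)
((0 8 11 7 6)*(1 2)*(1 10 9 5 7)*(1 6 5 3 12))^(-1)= (0 6 11 8)(1 12 3 9 10 2)(5 7)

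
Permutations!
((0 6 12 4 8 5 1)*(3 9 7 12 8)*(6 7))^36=(0 6 12 5 3)(1 9 7 8 4)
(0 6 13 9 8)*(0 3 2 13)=(0 6)(2 13 9 8 3)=[6, 1, 13, 2, 4, 5, 0, 7, 3, 8, 10, 11, 12, 9]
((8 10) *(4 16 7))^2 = ((4 16 7)(8 10))^2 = (4 7 16)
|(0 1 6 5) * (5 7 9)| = |(0 1 6 7 9 5)| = 6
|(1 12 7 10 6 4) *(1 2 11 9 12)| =|(2 11 9 12 7 10 6 4)| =8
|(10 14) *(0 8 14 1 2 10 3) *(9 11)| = |(0 8 14 3)(1 2 10)(9 11)| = 12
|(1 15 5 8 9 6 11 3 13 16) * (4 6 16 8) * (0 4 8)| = |(0 4 6 11 3 13)(1 15 5 8 9 16)| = 6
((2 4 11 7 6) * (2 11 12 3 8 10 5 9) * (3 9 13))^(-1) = (2 9 12 4)(3 13 5 10 8)(6 7 11)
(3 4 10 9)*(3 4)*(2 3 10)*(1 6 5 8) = (1 6 5 8)(2 3 10 9 4) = [0, 6, 3, 10, 2, 8, 5, 7, 1, 4, 9]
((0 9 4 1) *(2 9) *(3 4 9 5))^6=((9)(0 2 5 3 4 1))^6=(9)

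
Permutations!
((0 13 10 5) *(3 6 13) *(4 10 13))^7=(13)(0 3 6 4 10 5)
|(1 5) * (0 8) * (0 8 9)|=2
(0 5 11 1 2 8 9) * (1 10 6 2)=(0 5 11 10 6 2 8 9)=[5, 1, 8, 3, 4, 11, 2, 7, 9, 0, 6, 10]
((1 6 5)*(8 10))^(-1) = (1 5 6)(8 10)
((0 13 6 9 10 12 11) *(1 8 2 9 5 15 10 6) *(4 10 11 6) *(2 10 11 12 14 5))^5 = (0 14 2 13 5 9 1 15 4 8 12 11 10 6)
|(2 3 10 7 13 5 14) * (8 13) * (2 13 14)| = |(2 3 10 7 8 14 13 5)| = 8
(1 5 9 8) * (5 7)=(1 7 5 9 8)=[0, 7, 2, 3, 4, 9, 6, 5, 1, 8]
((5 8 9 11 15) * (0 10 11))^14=(15)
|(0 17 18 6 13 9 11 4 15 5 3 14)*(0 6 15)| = |(0 17 18 15 5 3 14 6 13 9 11 4)| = 12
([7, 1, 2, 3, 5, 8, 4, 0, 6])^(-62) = [0, 1, 2, 3, 8, 6, 5, 7, 4]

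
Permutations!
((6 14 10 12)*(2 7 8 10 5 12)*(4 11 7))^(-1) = (2 10 8 7 11 4)(5 14 6 12)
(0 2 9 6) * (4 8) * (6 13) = [2, 1, 9, 3, 8, 5, 0, 7, 4, 13, 10, 11, 12, 6] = (0 2 9 13 6)(4 8)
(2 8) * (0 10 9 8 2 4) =(0 10 9 8 4) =[10, 1, 2, 3, 0, 5, 6, 7, 4, 8, 9]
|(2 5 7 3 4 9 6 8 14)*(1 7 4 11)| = |(1 7 3 11)(2 5 4 9 6 8 14)| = 28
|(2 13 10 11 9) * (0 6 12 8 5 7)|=|(0 6 12 8 5 7)(2 13 10 11 9)|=30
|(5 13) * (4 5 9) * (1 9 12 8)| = 7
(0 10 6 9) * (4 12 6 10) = (0 4 12 6 9) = [4, 1, 2, 3, 12, 5, 9, 7, 8, 0, 10, 11, 6]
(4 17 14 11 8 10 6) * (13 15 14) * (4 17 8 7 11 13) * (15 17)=[0, 1, 2, 3, 8, 5, 15, 11, 10, 9, 6, 7, 12, 17, 13, 14, 16, 4]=(4 8 10 6 15 14 13 17)(7 11)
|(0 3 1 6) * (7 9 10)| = 12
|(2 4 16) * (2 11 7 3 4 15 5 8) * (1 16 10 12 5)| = |(1 16 11 7 3 4 10 12 5 8 2 15)| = 12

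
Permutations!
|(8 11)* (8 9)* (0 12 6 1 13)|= |(0 12 6 1 13)(8 11 9)|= 15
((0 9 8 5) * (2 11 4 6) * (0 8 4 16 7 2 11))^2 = ((0 9 4 6 11 16 7 2)(5 8))^2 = (0 4 11 7)(2 9 6 16)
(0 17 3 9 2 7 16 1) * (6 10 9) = [17, 0, 7, 6, 4, 5, 10, 16, 8, 2, 9, 11, 12, 13, 14, 15, 1, 3] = (0 17 3 6 10 9 2 7 16 1)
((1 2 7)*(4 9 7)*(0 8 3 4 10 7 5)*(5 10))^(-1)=(0 5 2 1 7 10 9 4 3 8)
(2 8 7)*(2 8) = [0, 1, 2, 3, 4, 5, 6, 8, 7] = (7 8)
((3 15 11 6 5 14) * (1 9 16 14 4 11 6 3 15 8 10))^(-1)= (1 10 8 3 11 4 5 6 15 14 16 9)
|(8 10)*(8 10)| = 1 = |(10)|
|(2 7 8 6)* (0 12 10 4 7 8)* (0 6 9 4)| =|(0 12 10)(2 8 9 4 7 6)| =6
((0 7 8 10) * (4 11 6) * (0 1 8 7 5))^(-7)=(0 5)(1 10 8)(4 6 11)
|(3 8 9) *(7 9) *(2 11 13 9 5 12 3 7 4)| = 10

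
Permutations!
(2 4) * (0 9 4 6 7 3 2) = (0 9 4)(2 6 7 3) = [9, 1, 6, 2, 0, 5, 7, 3, 8, 4]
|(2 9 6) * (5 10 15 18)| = |(2 9 6)(5 10 15 18)| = 12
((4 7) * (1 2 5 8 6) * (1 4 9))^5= (1 4 5 9 6 2 7 8)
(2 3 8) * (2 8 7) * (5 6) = (8)(2 3 7)(5 6) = [0, 1, 3, 7, 4, 6, 5, 2, 8]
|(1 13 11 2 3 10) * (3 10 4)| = 10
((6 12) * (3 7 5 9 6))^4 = (3 6 5)(7 12 9)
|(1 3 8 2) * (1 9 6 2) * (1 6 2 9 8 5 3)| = 4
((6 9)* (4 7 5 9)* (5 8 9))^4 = (4 6 9 8 7)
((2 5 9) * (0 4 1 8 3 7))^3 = (9)(0 8)(1 7)(3 4)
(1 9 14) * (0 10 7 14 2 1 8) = (0 10 7 14 8)(1 9 2) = [10, 9, 1, 3, 4, 5, 6, 14, 0, 2, 7, 11, 12, 13, 8]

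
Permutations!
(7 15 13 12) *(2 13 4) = (2 13 12 7 15 4) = [0, 1, 13, 3, 2, 5, 6, 15, 8, 9, 10, 11, 7, 12, 14, 4]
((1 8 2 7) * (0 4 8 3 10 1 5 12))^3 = ((0 4 8 2 7 5 12)(1 3 10))^3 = (0 2 12 8 5 4 7)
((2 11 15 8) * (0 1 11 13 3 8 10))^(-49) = (0 1 11 15 10)(2 8 3 13)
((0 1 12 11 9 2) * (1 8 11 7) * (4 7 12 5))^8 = (12)(0 9 8 2 11)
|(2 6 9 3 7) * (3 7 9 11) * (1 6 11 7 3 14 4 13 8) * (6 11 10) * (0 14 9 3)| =|(0 14 4 13 8 1 11 9)(2 10 6 7)| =8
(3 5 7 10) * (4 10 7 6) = (3 5 6 4 10) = [0, 1, 2, 5, 10, 6, 4, 7, 8, 9, 3]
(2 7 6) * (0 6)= (0 6 2 7)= [6, 1, 7, 3, 4, 5, 2, 0]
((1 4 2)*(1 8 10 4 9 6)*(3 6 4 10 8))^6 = ((10)(1 9 4 2 3 6))^6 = (10)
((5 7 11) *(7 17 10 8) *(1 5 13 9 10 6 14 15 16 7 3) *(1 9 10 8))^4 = (1 14 11 5 15 13 17 16 10 6 7)(3 9 8)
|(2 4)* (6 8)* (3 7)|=2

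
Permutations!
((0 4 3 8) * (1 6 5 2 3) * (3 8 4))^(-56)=(8)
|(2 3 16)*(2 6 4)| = |(2 3 16 6 4)| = 5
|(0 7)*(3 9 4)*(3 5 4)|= |(0 7)(3 9)(4 5)|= 2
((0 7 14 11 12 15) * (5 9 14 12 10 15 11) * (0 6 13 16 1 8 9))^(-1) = ((0 7 12 11 10 15 6 13 16 1 8 9 14 5))^(-1) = (0 5 14 9 8 1 16 13 6 15 10 11 12 7)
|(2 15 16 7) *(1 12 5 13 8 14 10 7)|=|(1 12 5 13 8 14 10 7 2 15 16)|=11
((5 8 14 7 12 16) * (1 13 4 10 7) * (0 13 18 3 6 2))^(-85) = ((0 13 4 10 7 12 16 5 8 14 1 18 3 6 2))^(-85) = (0 12 1)(2 7 14)(3 4 5)(6 10 8)(13 16 18)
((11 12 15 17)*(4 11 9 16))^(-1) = (4 16 9 17 15 12 11)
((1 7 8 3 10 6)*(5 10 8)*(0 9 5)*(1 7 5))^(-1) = ((0 9 1 5 10 6 7)(3 8))^(-1) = (0 7 6 10 5 1 9)(3 8)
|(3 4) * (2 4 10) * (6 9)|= |(2 4 3 10)(6 9)|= 4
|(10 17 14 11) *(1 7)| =|(1 7)(10 17 14 11)| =4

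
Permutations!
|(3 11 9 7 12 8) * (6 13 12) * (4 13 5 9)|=12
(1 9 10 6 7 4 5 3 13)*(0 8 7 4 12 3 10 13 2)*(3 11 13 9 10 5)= [8, 10, 0, 2, 3, 5, 4, 12, 7, 9, 6, 13, 11, 1]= (0 8 7 12 11 13 1 10 6 4 3 2)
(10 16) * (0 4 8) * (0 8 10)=(0 4 10 16)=[4, 1, 2, 3, 10, 5, 6, 7, 8, 9, 16, 11, 12, 13, 14, 15, 0]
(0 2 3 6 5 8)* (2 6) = [6, 1, 3, 2, 4, 8, 5, 7, 0] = (0 6 5 8)(2 3)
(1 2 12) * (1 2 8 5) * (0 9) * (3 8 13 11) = (0 9)(1 13 11 3 8 5)(2 12) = [9, 13, 12, 8, 4, 1, 6, 7, 5, 0, 10, 3, 2, 11]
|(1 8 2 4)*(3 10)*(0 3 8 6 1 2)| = 4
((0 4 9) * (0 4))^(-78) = (9)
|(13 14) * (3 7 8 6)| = |(3 7 8 6)(13 14)| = 4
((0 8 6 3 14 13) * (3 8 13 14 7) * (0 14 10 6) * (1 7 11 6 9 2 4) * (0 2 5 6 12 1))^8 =((0 13 14 10 9 5 6 8 2 4)(1 7 3 11 12))^8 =(0 2 6 9 14)(1 11 7 12 3)(4 8 5 10 13)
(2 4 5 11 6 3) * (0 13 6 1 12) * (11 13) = (0 11 1 12)(2 4 5 13 6 3) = [11, 12, 4, 2, 5, 13, 3, 7, 8, 9, 10, 1, 0, 6]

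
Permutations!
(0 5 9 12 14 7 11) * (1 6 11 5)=(0 1 6 11)(5 9 12 14 7)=[1, 6, 2, 3, 4, 9, 11, 5, 8, 12, 10, 0, 14, 13, 7]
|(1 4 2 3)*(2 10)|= 5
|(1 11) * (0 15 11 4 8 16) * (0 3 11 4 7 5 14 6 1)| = 35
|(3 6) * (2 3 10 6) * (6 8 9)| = 4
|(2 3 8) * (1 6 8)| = |(1 6 8 2 3)| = 5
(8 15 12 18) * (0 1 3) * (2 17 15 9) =(0 1 3)(2 17 15 12 18 8 9) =[1, 3, 17, 0, 4, 5, 6, 7, 9, 2, 10, 11, 18, 13, 14, 12, 16, 15, 8]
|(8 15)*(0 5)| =2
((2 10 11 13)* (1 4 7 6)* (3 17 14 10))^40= (2 11 14 3 13 10 17)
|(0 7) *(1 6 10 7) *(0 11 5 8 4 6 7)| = 9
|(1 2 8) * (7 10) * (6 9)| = |(1 2 8)(6 9)(7 10)| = 6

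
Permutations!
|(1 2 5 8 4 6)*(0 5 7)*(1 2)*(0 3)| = |(0 5 8 4 6 2 7 3)| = 8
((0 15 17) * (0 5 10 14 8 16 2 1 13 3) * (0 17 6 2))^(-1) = (0 16 8 14 10 5 17 3 13 1 2 6 15)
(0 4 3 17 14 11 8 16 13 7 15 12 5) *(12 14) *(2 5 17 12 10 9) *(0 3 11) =(0 4 11 8 16 13 7 15 14)(2 5 3 12 17 10 9) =[4, 1, 5, 12, 11, 3, 6, 15, 16, 2, 9, 8, 17, 7, 0, 14, 13, 10]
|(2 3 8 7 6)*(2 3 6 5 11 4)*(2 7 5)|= 8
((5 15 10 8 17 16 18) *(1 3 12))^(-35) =(18)(1 3 12)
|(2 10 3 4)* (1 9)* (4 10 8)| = 6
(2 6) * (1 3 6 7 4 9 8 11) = [0, 3, 7, 6, 9, 5, 2, 4, 11, 8, 10, 1] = (1 3 6 2 7 4 9 8 11)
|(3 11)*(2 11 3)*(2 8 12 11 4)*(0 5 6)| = |(0 5 6)(2 4)(8 12 11)| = 6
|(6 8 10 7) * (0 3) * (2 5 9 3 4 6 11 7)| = 18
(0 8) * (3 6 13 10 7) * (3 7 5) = [8, 1, 2, 6, 4, 3, 13, 7, 0, 9, 5, 11, 12, 10] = (0 8)(3 6 13 10 5)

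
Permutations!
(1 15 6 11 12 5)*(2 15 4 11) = (1 4 11 12 5)(2 15 6) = [0, 4, 15, 3, 11, 1, 2, 7, 8, 9, 10, 12, 5, 13, 14, 6]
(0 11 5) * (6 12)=(0 11 5)(6 12)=[11, 1, 2, 3, 4, 0, 12, 7, 8, 9, 10, 5, 6]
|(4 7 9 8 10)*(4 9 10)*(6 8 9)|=5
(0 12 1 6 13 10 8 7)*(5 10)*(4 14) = [12, 6, 2, 3, 14, 10, 13, 0, 7, 9, 8, 11, 1, 5, 4] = (0 12 1 6 13 5 10 8 7)(4 14)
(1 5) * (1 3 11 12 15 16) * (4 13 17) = (1 5 3 11 12 15 16)(4 13 17) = [0, 5, 2, 11, 13, 3, 6, 7, 8, 9, 10, 12, 15, 17, 14, 16, 1, 4]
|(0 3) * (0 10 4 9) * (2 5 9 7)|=|(0 3 10 4 7 2 5 9)|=8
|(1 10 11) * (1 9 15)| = 5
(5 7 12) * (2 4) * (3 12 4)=(2 3 12 5 7 4)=[0, 1, 3, 12, 2, 7, 6, 4, 8, 9, 10, 11, 5]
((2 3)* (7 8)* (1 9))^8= (9)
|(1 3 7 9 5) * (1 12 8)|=7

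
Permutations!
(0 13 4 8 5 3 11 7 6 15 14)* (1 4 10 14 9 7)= [13, 4, 2, 11, 8, 3, 15, 6, 5, 7, 14, 1, 12, 10, 0, 9]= (0 13 10 14)(1 4 8 5 3 11)(6 15 9 7)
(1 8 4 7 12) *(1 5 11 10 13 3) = (1 8 4 7 12 5 11 10 13 3) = [0, 8, 2, 1, 7, 11, 6, 12, 4, 9, 13, 10, 5, 3]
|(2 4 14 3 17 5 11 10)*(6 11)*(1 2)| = |(1 2 4 14 3 17 5 6 11 10)| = 10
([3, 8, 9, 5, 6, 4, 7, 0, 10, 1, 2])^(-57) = (0 4)(1 2 8 9 10)(3 6)(5 7)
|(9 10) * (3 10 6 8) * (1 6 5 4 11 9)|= |(1 6 8 3 10)(4 11 9 5)|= 20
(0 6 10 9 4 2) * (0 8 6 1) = (0 1)(2 8 6 10 9 4) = [1, 0, 8, 3, 2, 5, 10, 7, 6, 4, 9]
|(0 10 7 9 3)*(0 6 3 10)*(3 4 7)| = |(3 6 4 7 9 10)| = 6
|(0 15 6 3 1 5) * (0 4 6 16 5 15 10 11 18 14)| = |(0 10 11 18 14)(1 15 16 5 4 6 3)| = 35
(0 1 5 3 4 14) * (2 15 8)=(0 1 5 3 4 14)(2 15 8)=[1, 5, 15, 4, 14, 3, 6, 7, 2, 9, 10, 11, 12, 13, 0, 8]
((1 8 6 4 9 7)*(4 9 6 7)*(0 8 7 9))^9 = ((0 8 9 4 6)(1 7))^9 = (0 6 4 9 8)(1 7)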